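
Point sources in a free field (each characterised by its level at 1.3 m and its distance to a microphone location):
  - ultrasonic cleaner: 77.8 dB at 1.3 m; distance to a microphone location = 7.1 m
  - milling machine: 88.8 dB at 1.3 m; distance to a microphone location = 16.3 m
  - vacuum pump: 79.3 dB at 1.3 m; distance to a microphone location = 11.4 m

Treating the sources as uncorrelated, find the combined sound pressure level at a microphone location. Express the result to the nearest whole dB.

First find each source's level at the receiver (point-source: −20·log₁₀(r/r_ref)), then combine on an intensity basis.
ultrasonic cleaner: 77.8 − 20·log₁₀(7.1/1.3) = 77.8 − 14.75 = 63.05 dB.
milling machine: 88.8 − 20·log₁₀(16.3/1.3) = 88.8 − 21.96 = 66.84 dB.
vacuum pump: 79.3 − 20·log₁₀(11.4/1.3) = 79.3 − 18.86 = 60.44 dB.
Σ 10^(L/10) = 7.952e+06 → L_total = 10·log₁₀(7.952e+06) = 69.00 dB.

69 dB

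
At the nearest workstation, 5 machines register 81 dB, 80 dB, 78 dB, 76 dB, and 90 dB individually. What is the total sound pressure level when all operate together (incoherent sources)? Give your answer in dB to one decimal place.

Incoherent sources combine by intensity addition: L_total = 10·log₁₀(Σ 10^(L_i/10)).
Σ 10^(L/10) = 10^(81/10) + 10^(80/10) + 10^(78/10) + 10^(76/10) + 10^(90/10) = 1.329e+09.
L_total = 10·log₁₀(1.329e+09) = 91.23 dB.

91.2 dB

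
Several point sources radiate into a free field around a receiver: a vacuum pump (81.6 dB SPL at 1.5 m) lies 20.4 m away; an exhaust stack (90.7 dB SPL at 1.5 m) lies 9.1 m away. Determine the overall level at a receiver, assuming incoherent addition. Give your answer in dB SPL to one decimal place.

Propagate each source to the receiver with L = L_ref − 20·log₁₀(r/r_ref), then add intensities.
vacuum pump: 81.6 − 20·log₁₀(20.4/1.5) = 81.6 − 22.67 = 58.93 dB SPL.
exhaust stack: 90.7 − 20·log₁₀(9.1/1.5) = 90.7 − 15.66 = 75.04 dB SPL.
Σ 10^(L/10) = 3.270e+07 → L_total = 10·log₁₀(3.270e+07) = 75.15 dB SPL.

75.1 dB SPL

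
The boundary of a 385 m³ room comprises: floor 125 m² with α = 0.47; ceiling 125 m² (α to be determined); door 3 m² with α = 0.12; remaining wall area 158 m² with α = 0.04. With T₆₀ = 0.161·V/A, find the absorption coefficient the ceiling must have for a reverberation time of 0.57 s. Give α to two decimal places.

0.35

A = 0.161·V/T₆₀ = 0.161·385/0.57 = 108.75 m² sabins.
Absorption from the other surfaces = 125·0.47 + 3·0.12 + 158·0.04 = 65.43 m², so the ceiling must supply 43.32 m² over 125 m².
α = 43.32/125 = 0.347.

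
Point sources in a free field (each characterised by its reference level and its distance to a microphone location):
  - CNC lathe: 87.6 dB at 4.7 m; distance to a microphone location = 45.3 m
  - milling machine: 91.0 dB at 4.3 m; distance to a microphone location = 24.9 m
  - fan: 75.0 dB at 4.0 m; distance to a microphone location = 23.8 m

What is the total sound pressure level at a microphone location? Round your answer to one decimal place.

76.5 dB

Propagate each source to the receiver with L = L_ref − 20·log₁₀(r/r_ref), then add intensities.
CNC lathe: 87.6 − 20·log₁₀(45.3/4.7) = 87.6 − 19.68 = 67.92 dB.
milling machine: 91.0 − 20·log₁₀(24.9/4.3) = 91.0 − 15.25 = 75.75 dB.
fan: 75.0 − 20·log₁₀(23.8/4.0) = 75.0 − 15.49 = 59.51 dB.
Σ 10^(L/10) = 4.463e+07 → L_total = 10·log₁₀(4.463e+07) = 76.50 dB.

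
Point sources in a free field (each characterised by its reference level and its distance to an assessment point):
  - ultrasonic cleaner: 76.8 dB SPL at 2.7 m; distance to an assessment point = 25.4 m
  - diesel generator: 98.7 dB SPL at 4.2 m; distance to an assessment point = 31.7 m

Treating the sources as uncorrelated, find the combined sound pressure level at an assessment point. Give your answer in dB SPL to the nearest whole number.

81 dB SPL

Propagate each source to the receiver with L = L_ref − 20·log₁₀(r/r_ref), then add intensities.
ultrasonic cleaner: 76.8 − 20·log₁₀(25.4/2.7) = 76.8 − 19.47 = 57.33 dB SPL.
diesel generator: 98.7 − 20·log₁₀(31.7/4.2) = 98.7 − 17.56 = 81.14 dB SPL.
Σ 10^(L/10) = 1.307e+08 → L_total = 10·log₁₀(1.307e+08) = 81.16 dB SPL.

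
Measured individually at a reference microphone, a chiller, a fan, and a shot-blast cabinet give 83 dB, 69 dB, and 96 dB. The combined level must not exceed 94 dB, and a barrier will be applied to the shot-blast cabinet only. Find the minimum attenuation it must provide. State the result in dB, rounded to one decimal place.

2.4 dB

Everything except the shot-blast cabinet sums to 10^(83/10) + 10^(69/10) = 2.075e+08 in linear terms, 83.17 dB.
To meet 94 dB overall, the treated shot-blast cabinet may contribute at most 10^(94/10) − 2.075e+08 = 2.304e+09, i.e. 93.63 dB.
So the shot-blast cabinet must be reduced from 96 to 93.63 dB: IL = 2.37 dB.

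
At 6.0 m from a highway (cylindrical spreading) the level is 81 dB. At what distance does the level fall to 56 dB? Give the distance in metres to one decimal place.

The 25.0 dB drop corresponds to a distance ratio of 10^(25.0/10) for a line source.
r₂ = 6.0·10^((81−56)/10) = 6.0·10^(25.0/10) = 1897.37 m.

1897.4 m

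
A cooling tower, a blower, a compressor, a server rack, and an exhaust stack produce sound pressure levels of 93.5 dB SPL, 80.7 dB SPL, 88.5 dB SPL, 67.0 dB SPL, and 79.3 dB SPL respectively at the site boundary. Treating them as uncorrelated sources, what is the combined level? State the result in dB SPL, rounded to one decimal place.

95.0 dB SPL

For uncorrelated sources the intensities add, so convert each level to linear form, sum, and take 10·log₁₀ of the total.
Σ 10^(L/10) = 10^(93.5/10) + 10^(80.7/10) + 10^(88.5/10) + 10^(67.0/10) + 10^(79.3/10) = 3.154e+09.
L_total = 10·log₁₀(3.154e+09) = 94.99 dB SPL.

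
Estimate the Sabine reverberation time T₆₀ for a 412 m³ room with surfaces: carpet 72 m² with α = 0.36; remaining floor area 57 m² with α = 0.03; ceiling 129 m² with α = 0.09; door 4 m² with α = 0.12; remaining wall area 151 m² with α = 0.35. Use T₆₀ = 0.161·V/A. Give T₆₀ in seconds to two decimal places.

0.72 s

Summing Sᵢαᵢ: 72·0.36 + 57·0.03 + 129·0.09 + 4·0.12 + 151·0.35 = 92.57 m².
T₆₀ = 0.161 × 412 / 92.57 = 0.717 s.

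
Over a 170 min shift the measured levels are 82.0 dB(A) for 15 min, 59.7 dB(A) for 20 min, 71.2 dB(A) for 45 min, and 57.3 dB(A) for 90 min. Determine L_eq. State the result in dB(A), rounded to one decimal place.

The energy average is taken in the linear domain: L_eq = 10·log₁₀[(Σ tᵢ·10^(Lᵢ/10))/T], T = 170 min.
Σ tᵢ·10^(Lᵢ/10) = 15·10^(82.0/10) + 20·10^(59.7/10) + 45·10^(71.2/10) + 90·10^(57.3/10) = 3.038e+09.
L_eq = 10·log₁₀(3.038e+09/170) = 72.52 dB(A).

72.5 dB(A)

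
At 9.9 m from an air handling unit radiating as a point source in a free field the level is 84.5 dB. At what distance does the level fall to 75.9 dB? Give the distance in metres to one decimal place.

26.6 m

The 8.6 dB drop corresponds to a distance ratio of 10^(8.6/20) for a point source.
r₂ = 9.9·10^((84.5−75.9)/20) = 9.9·10^(8.6/20) = 26.65 m.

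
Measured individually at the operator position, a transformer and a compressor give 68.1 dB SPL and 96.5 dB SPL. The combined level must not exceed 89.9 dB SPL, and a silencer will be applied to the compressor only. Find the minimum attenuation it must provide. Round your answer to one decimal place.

6.6 dB

The untreated sources together contribute 10^(68.1/10) = 6.457e+06, i.e. 68.10 dB SPL.
The limit corresponds to 10^(89.9/10) = 9.772e+08; subtracting the fixed part leaves 9.708e+08 for the compressor, i.e. 89.87 dB SPL.
Required insertion loss = 96.5 − 89.87 = 6.63 dB.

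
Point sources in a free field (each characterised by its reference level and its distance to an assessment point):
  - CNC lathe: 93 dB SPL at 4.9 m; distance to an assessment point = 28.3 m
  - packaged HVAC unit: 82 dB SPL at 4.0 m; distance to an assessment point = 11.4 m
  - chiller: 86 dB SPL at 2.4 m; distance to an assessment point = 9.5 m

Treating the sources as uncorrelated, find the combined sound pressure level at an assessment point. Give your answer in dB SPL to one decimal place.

80.2 dB SPL

Apply inverse-square spreading to bring every level to the receiver, then sum 10^(L/10).
CNC lathe: 93 − 20·log₁₀(28.3/4.9) = 93 − 15.23 = 77.77 dB SPL.
packaged HVAC unit: 82 − 20·log₁₀(11.4/4.0) = 82 − 9.10 = 72.90 dB SPL.
chiller: 86 − 20·log₁₀(9.5/2.4) = 86 − 11.95 = 74.05 dB SPL.
Σ 10^(L/10) = 1.047e+08 → L_total = 10·log₁₀(1.047e+08) = 80.20 dB SPL.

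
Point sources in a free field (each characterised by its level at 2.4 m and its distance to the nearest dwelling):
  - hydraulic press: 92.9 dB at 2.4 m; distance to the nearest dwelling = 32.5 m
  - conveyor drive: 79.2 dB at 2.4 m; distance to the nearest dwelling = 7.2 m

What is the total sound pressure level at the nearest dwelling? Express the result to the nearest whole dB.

First find each source's level at the receiver (point-source: −20·log₁₀(r/r_ref)), then combine on an intensity basis.
hydraulic press: 92.9 − 20·log₁₀(32.5/2.4) = 92.9 − 22.63 = 70.27 dB.
conveyor drive: 79.2 − 20·log₁₀(7.2/2.4) = 79.2 − 9.54 = 69.66 dB.
Σ 10^(L/10) = 1.987e+07 → L_total = 10·log₁₀(1.987e+07) = 72.98 dB.

73 dB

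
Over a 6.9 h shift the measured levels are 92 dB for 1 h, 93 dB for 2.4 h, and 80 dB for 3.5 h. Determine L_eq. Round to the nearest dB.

90 dB

The energy average is taken in the linear domain: L_eq = 10·log₁₀[(Σ tᵢ·10^(Lᵢ/10))/T], T = 6.9 h.
Σ tᵢ·10^(Lᵢ/10) = 1·10^(92/10) + 2.4·10^(93/10) + 3.5·10^(80/10) = 6.724e+09.
L_eq = 10·log₁₀(6.724e+09/6.9) = 89.89 dB.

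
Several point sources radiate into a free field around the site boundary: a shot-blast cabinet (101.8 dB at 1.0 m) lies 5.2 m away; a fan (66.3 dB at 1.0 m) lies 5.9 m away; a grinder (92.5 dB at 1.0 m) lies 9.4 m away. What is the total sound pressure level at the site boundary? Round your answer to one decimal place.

87.6 dB

First find each source's level at the receiver (point-source: −20·log₁₀(r/r_ref)), then combine on an intensity basis.
shot-blast cabinet: 101.8 − 20·log₁₀(5.2/1.0) = 101.8 − 14.32 = 87.48 dB.
fan: 66.3 − 20·log₁₀(5.9/1.0) = 66.3 − 15.42 = 50.88 dB.
grinder: 92.5 − 20·log₁₀(9.4/1.0) = 92.5 − 19.46 = 73.04 dB.
Σ 10^(L/10) = 5.800e+08 → L_total = 10·log₁₀(5.800e+08) = 87.63 dB.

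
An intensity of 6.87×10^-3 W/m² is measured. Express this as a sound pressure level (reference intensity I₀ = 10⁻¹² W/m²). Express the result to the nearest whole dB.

98 dB

L = 10·log₁₀(I/I₀) = 10·log₁₀(6.87×10^-3/10⁻¹²) = 10·log₁₀(6.87×10^9).
L = 10·(0.8370 + 9) = 98.37 dB.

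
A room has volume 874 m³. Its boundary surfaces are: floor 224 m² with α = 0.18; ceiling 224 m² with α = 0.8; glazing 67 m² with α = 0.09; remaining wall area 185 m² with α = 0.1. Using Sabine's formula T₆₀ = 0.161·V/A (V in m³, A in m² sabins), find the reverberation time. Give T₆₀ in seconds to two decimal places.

0.58 s

A = Σ Sᵢαᵢ = 224·0.18 + 224·0.8 + 67·0.09 + 185·0.1 = 244.05 m².
T₆₀ = 0.161·V/A = 0.161·874/244.05 = 0.577 s.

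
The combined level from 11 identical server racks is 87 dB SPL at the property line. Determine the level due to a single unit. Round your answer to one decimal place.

76.6 dB SPL

11 equal contributions raise the level by 10·log₁₀ 11 = 10.414 dB, so each unit alone gives 87 − 10.414.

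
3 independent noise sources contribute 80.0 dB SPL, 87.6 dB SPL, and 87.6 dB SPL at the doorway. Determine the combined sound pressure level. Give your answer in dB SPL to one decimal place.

91.0 dB SPL

For uncorrelated sources the intensities add, so convert each level to linear form, sum, and take 10·log₁₀ of the total.
Σ 10^(L/10) = 10^(80.0/10) + 10^(87.6/10) + 10^(87.6/10) = 1.251e+09.
L_total = 10·log₁₀(1.251e+09) = 90.97 dB SPL.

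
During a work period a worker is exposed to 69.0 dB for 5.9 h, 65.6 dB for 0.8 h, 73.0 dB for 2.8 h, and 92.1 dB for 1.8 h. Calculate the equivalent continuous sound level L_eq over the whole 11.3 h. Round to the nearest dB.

The energy average is taken in the linear domain: L_eq = 10·log₁₀[(Σ tᵢ·10^(Lᵢ/10))/T], T = 11.3 h.
Σ tᵢ·10^(Lᵢ/10) = 5.9·10^(69.0/10) + 0.8·10^(65.6/10) + 2.8·10^(73.0/10) + 1.8·10^(92.1/10) = 3.025e+09.
L_eq = 10·log₁₀(3.025e+09/11.3) = 84.28 dB.

84 dB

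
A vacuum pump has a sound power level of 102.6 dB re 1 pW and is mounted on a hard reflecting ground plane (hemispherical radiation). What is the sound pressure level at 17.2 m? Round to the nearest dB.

70 dB

Free-field hemispherical radiation: L_p = L_w − 10·log₁₀(2π·r²), r = 17.2 m.
2π·r² = 1859 m², 10·log₁₀ of that is 32.692 dB.
L_p = 102.6 − 32.692 = 69.91 dB.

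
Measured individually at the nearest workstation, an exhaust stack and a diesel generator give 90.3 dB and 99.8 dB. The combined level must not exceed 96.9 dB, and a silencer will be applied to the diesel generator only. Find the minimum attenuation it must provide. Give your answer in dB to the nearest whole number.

4 dB

Everything except the diesel generator sums to 10^(90.3/10) = 1.072e+09 in linear terms, 90.30 dB.
The limit corresponds to 10^(96.9/10) = 4.898e+09; subtracting the fixed part leaves 3.826e+09 for the diesel generator, i.e. 95.83 dB.
Required insertion loss = 99.8 − 95.83 = 3.97 dB.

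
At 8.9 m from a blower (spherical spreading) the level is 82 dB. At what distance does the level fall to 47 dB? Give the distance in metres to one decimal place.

The 35.0 dB drop corresponds to a distance ratio of 10^(35.0/20) for a point source.
r₂ = 8.9·10^((82−47)/20) = 8.9·10^(35.0/20) = 500.48 m.

500.5 m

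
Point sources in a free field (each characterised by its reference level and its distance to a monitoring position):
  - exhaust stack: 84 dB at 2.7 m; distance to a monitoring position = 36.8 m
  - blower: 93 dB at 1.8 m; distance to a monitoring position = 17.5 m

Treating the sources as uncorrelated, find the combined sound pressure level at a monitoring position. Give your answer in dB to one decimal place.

First find each source's level at the receiver (point-source: −20·log₁₀(r/r_ref)), then combine on an intensity basis.
exhaust stack: 84 − 20·log₁₀(36.8/2.7) = 84 − 22.69 = 61.31 dB.
blower: 93 − 20·log₁₀(17.5/1.8) = 93 − 19.76 = 73.24 dB.
Σ 10^(L/10) = 2.246e+07 → L_total = 10·log₁₀(2.246e+07) = 73.51 dB.

73.5 dB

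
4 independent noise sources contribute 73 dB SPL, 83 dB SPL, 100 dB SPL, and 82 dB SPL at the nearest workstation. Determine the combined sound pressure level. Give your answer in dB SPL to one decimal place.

100.2 dB SPL

Incoherent sources combine by intensity addition: L_total = 10·log₁₀(Σ 10^(L_i/10)).
Σ 10^(L/10) = 10^(73/10) + 10^(83/10) + 10^(100/10) + 10^(82/10) = 1.038e+10.
L_total = 10·log₁₀(1.038e+10) = 100.16 dB SPL.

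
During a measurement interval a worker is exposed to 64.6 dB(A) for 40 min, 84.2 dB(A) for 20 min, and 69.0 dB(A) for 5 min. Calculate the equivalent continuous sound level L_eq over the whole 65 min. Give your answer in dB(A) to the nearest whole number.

79 dB(A)

L_eq = 10·log₁₀[(1/T)·Σ tᵢ·10^(Lᵢ/10)] with T = 65 min.
Σ tᵢ·10^(Lᵢ/10) = 40·10^(64.6/10) + 20·10^(84.2/10) + 5·10^(69.0/10) = 5.416e+09.
L_eq = 10·log₁₀(5.416e+09/65) = 79.21 dB(A).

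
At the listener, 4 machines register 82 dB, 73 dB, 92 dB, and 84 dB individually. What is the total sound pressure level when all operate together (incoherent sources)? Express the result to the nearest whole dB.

93 dB

For uncorrelated sources the intensities add, so convert each level to linear form, sum, and take 10·log₁₀ of the total.
Σ 10^(L/10) = 10^(82/10) + 10^(73/10) + 10^(92/10) + 10^(84/10) = 2.015e+09.
L_total = 10·log₁₀(2.015e+09) = 93.04 dB.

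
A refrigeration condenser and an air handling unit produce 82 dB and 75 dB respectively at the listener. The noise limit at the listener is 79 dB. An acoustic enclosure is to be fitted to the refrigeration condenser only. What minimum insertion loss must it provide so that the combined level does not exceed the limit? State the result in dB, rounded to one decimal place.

5.2 dB

The untreated sources together contribute 10^(75/10) = 3.162e+07, i.e. 75.00 dB.
To meet 79 dB overall, the treated refrigeration condenser may contribute at most 10^(79/10) − 3.162e+07 = 4.781e+07, i.e. 76.80 dB.
Required insertion loss = 82 − 76.80 = 5.20 dB.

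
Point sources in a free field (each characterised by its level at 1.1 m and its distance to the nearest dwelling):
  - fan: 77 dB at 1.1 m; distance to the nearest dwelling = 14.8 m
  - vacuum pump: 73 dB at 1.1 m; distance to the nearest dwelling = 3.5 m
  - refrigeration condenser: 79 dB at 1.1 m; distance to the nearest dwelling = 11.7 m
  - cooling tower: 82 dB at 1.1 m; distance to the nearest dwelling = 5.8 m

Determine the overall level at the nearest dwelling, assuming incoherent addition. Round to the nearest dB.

First find each source's level at the receiver (point-source: −20·log₁₀(r/r_ref)), then combine on an intensity basis.
fan: 77 − 20·log₁₀(14.8/1.1) = 77 − 22.58 = 54.42 dB.
vacuum pump: 73 − 20·log₁₀(3.5/1.1) = 73 − 10.05 = 62.95 dB.
refrigeration condenser: 79 − 20·log₁₀(11.7/1.1) = 79 − 20.54 = 58.46 dB.
cooling tower: 82 − 20·log₁₀(5.8/1.1) = 82 − 14.44 = 67.56 dB.
Σ 10^(L/10) = 8.651e+06 → L_total = 10·log₁₀(8.651e+06) = 69.37 dB.

69 dB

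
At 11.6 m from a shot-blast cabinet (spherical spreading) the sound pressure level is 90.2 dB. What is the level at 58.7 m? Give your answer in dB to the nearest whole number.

Point-source attenuation: ΔL = 20·log₁₀(r₂/r₁) = 20·log₁₀(58.7/11.6) = 14.084 dB.
L₂ = 90.2 − 20·log₁₀(58.7/11.6) = 90.2 − 14.084 = 76.12 dB.

76 dB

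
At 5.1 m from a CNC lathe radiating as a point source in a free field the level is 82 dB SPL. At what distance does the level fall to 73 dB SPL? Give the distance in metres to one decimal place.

Point-source spreading drops the level by 20·log₁₀(r₂/r₁); inverting, r₂/r₁ = 10^(ΔL/20).
r₂ = 5.1·10^((82−73)/20) = 5.1·10^(9.0/20) = 14.37 m.

14.4 m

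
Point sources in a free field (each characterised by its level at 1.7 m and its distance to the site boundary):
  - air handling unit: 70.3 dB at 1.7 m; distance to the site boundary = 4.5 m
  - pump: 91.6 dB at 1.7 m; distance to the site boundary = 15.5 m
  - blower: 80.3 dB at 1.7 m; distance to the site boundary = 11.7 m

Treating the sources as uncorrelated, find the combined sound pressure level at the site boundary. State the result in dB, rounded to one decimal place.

73.3 dB

Propagate each source to the receiver with L = L_ref − 20·log₁₀(r/r_ref), then add intensities.
air handling unit: 70.3 − 20·log₁₀(4.5/1.7) = 70.3 − 8.46 = 61.84 dB.
pump: 91.6 − 20·log₁₀(15.5/1.7) = 91.6 − 19.20 = 72.40 dB.
blower: 80.3 − 20·log₁₀(11.7/1.7) = 80.3 − 16.75 = 63.55 dB.
Σ 10^(L/10) = 2.118e+07 → L_total = 10·log₁₀(2.118e+07) = 73.26 dB.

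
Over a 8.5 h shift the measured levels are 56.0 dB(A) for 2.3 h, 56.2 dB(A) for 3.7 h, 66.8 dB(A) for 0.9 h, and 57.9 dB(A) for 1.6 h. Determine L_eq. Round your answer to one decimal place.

Weight each interval's intensity by its duration and average over T = 8.5 h:
Σ tᵢ·10^(Lᵢ/10) = 2.3·10^(56.0/10) + 3.7·10^(56.2/10) + 0.9·10^(66.8/10) + 1.6·10^(57.9/10) = 7.752e+06.
L_eq = 10·log₁₀(7.752e+06/8.5) = 59.60 dB(A).

59.6 dB(A)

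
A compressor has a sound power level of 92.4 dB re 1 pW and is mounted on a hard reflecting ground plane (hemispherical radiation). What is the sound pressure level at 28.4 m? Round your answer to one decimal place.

55.4 dB

L_p = L_w − 10·log₁₀(2π·r²) with r = 28.4 m.
2π·r² = 5068 m², 10·log₁₀ of that is 37.048 dB.
L_p = 92.4 − 37.048 = 55.35 dB.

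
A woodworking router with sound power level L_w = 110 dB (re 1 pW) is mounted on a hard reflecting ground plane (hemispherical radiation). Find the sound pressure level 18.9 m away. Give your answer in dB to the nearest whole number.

Free-field hemispherical radiation: L_p = L_w − 10·log₁₀(2π·r²), r = 18.9 m.
2π·r² = 2244 m², 10·log₁₀ of that is 33.511 dB.
L_p = 110 − 33.511 = 76.49 dB.

76 dB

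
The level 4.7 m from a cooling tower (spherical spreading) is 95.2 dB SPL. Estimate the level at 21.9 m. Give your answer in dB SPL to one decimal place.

Point-source attenuation: ΔL = 20·log₁₀(r₂/r₁) = 20·log₁₀(21.9/4.7) = 13.367 dB.
L₂ = 95.2 − 20·log₁₀(21.9/4.7) = 95.2 − 13.367 = 81.83 dB SPL.

81.8 dB SPL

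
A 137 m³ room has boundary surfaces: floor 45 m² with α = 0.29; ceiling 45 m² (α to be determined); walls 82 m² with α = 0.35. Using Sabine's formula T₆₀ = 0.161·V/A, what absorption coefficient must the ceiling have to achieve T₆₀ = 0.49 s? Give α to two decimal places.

Required total absorption A = 0.161·137/0.49 = 45.01 m².
Absorption from the other surfaces = 45·0.29 + 82·0.35 = 41.75 m², so the ceiling must supply 3.26 m² over 45 m².
α = 3.26/45 = 0.073.

0.07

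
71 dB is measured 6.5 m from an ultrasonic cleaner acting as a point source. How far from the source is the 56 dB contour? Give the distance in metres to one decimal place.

The 15.0 dB drop corresponds to a distance ratio of 10^(15.0/20) for a point source.
r₂ = 6.5·10^((71−56)/20) = 6.5·10^(15.0/20) = 36.55 m.

36.6 m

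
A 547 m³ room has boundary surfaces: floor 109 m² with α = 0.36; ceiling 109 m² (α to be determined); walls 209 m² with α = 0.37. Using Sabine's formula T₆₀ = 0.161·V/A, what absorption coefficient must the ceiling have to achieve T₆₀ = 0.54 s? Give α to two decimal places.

Required total absorption A = 0.161·547/0.54 = 163.09 m².
Absorption from the other surfaces = 109·0.36 + 209·0.37 = 116.57 m², so the ceiling must supply 46.52 m² over 109 m².
α = 46.52/109 = 0.427.

0.43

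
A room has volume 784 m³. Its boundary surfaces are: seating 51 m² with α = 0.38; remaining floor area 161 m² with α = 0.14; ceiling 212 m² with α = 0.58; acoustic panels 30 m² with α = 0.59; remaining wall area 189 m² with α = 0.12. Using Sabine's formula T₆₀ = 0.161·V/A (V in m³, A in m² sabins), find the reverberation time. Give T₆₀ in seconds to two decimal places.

Total absorption A = 51·0.38 + 161·0.14 + 212·0.58 + 30·0.59 + 189·0.12 = 205.26 m² sabins.
T₆₀ = 0.161·V/A = 0.161·784/205.26 = 0.615 s.

0.61 s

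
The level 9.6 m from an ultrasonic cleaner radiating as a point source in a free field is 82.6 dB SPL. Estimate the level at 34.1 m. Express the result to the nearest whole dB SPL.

72 dB SPL

Point-source attenuation: ΔL = 20·log₁₀(r₂/r₁) = 20·log₁₀(34.1/9.6) = 11.010 dB.
L₂ = 82.6 − 20·log₁₀(34.1/9.6) = 82.6 − 11.010 = 71.59 dB SPL.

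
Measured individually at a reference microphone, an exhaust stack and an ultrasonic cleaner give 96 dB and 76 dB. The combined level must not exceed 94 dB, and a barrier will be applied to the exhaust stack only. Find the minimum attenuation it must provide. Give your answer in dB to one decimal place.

2.1 dB

The untreated sources together contribute 10^(76/10) = 3.981e+07, i.e. 76.00 dB.
To meet 94 dB overall, the treated exhaust stack may contribute at most 10^(94/10) − 3.981e+07 = 2.472e+09, i.e. 93.93 dB.
Required insertion loss = 96 − 93.93 = 2.07 dB.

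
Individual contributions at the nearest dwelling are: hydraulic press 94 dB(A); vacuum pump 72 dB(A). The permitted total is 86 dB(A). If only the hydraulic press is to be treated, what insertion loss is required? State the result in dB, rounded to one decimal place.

The untreated sources together contribute 10^(72/10) = 1.585e+07, i.e. 72.00 dB(A).
To meet 86 dB(A) overall, the treated hydraulic press may contribute at most 10^(86/10) − 1.585e+07 = 3.823e+08, i.e. 85.82 dB(A).
So the hydraulic press must be reduced from 94 to 85.82 dB(A): IL = 8.18 dB.

8.2 dB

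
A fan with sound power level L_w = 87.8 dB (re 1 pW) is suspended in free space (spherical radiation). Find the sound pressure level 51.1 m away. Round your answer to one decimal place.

Free-field spherical radiation: L_p = L_w − 10·log₁₀(4π·r²), r = 51.1 m.
4π·r² = 3.281e+04 m², 10·log₁₀ of that is 45.161 dB.
L_p = 87.8 − 45.161 = 42.64 dB.

42.6 dB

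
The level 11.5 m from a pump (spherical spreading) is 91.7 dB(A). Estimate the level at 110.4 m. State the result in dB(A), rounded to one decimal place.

72.1 dB(A)

Point-source attenuation: ΔL = 20·log₁₀(r₂/r₁) = 20·log₁₀(110.4/11.5) = 19.645 dB.
L₂ = 91.7 − 20·log₁₀(110.4/11.5) = 91.7 − 19.645 = 72.05 dB(A).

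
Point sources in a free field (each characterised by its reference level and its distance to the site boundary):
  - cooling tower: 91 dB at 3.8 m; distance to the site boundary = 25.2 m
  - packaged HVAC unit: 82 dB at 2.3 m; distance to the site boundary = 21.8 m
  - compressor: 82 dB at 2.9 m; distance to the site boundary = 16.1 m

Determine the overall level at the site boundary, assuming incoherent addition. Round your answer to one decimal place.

Apply inverse-square spreading to bring every level to the receiver, then sum 10^(L/10).
cooling tower: 91 − 20·log₁₀(25.2/3.8) = 91 − 16.43 = 74.57 dB.
packaged HVAC unit: 82 − 20·log₁₀(21.8/2.3) = 82 − 19.53 = 62.47 dB.
compressor: 82 − 20·log₁₀(16.1/2.9) = 82 − 14.89 = 67.11 dB.
Σ 10^(L/10) = 3.553e+07 → L_total = 10·log₁₀(3.553e+07) = 75.51 dB.

75.5 dB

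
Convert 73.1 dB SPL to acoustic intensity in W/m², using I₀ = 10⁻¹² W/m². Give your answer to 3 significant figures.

2.04e-05 W/m²

I/I₀ = 10^(73.1/10) = 2.042e+07, so I = 2.042e+07 × 10⁻¹² W/m².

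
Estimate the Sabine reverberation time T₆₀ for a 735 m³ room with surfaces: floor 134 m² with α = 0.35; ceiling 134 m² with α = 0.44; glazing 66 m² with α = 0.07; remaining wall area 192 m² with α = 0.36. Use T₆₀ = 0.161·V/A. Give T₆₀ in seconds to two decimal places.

Total absorption A = 134·0.35 + 134·0.44 + 66·0.07 + 192·0.36 = 179.60 m² sabins.
T₆₀ = 0.161·V/A = 0.161·735/179.60 = 0.659 s.

0.66 s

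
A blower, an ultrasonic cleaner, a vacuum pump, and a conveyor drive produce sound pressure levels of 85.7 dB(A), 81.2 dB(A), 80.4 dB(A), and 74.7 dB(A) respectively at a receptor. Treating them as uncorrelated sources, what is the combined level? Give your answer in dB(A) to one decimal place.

For uncorrelated sources the intensities add, so convert each level to linear form, sum, and take 10·log₁₀ of the total.
Σ 10^(L/10) = 10^(85.7/10) + 10^(81.2/10) + 10^(80.4/10) + 10^(74.7/10) = 6.425e+08.
L_total = 10·log₁₀(6.425e+08) = 88.08 dB(A).

88.1 dB(A)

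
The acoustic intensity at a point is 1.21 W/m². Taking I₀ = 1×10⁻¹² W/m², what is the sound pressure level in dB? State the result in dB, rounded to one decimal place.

120.8 dB

L = 10·log₁₀(I/I₀) = 10·log₁₀(1.21/10⁻¹²) = 10·log₁₀(1.21×10^12).
L = 10·(0.0828 + 12) = 120.83 dB.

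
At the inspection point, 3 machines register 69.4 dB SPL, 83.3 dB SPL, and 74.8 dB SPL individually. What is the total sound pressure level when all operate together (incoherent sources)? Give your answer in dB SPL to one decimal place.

For uncorrelated sources the intensities add, so convert each level to linear form, sum, and take 10·log₁₀ of the total.
Σ 10^(L/10) = 10^(69.4/10) + 10^(83.3/10) + 10^(74.8/10) = 2.527e+08.
L_total = 10·log₁₀(2.527e+08) = 84.03 dB SPL.

84.0 dB SPL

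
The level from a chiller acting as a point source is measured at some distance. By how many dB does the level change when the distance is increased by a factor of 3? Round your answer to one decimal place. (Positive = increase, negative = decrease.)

With spherical spreading the level changes by −20·log₁₀(r₂/r₁).
ΔL = −20·log₁₀(3) = -9.54 dB.

-9.5 dB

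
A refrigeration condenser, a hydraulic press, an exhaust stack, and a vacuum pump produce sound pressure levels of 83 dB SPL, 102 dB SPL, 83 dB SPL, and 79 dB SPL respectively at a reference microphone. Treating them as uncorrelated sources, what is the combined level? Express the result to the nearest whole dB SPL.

Incoherent sources combine by intensity addition: L_total = 10·log₁₀(Σ 10^(L_i/10)).
Σ 10^(L/10) = 10^(83/10) + 10^(102/10) + 10^(83/10) + 10^(79/10) = 1.633e+10.
L_total = 10·log₁₀(1.633e+10) = 102.13 dB SPL.

102 dB SPL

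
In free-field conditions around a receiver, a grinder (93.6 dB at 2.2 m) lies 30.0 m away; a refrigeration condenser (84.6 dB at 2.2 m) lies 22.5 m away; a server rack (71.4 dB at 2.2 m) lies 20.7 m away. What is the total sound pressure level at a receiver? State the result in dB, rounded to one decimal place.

71.8 dB

Propagate each source to the receiver with L = L_ref − 20·log₁₀(r/r_ref), then add intensities.
grinder: 93.6 − 20·log₁₀(30.0/2.2) = 93.6 − 22.69 = 70.91 dB.
refrigeration condenser: 84.6 − 20·log₁₀(22.5/2.2) = 84.6 − 20.20 = 64.40 dB.
server rack: 71.4 − 20·log₁₀(20.7/2.2) = 71.4 − 19.47 = 51.93 dB.
Σ 10^(L/10) = 1.523e+07 → L_total = 10·log₁₀(1.523e+07) = 71.83 dB.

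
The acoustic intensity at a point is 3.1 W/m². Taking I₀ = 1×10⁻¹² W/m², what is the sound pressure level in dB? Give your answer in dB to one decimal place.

124.9 dB

I/I₀ = 3.1/10⁻¹² = 3.1×10^12, and L = 10·log₁₀(I/I₀).
L = 10·(0.4914 + 12) = 124.91 dB.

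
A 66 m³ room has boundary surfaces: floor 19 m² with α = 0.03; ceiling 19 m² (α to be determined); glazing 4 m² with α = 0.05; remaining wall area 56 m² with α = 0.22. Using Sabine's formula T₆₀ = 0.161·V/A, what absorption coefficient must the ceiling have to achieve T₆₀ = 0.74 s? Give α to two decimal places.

0.07

From T₆₀ = 0.161·V/A, the target T₆₀ = 0.74 s needs A = 0.161·66/0.74 = 14.36 m².
Absorption from the other surfaces = 19·0.03 + 4·0.05 + 56·0.22 = 13.09 m², so the ceiling must supply 1.27 m² over 19 m².
α = 1.27/19 = 0.067.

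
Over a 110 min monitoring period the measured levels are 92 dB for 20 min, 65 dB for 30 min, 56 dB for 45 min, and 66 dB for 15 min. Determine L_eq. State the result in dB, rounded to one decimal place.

84.6 dB

L_eq = 10·log₁₀[(1/T)·Σ tᵢ·10^(Lᵢ/10)] with T = 110 min.
Σ tᵢ·10^(Lᵢ/10) = 20·10^(92/10) + 30·10^(65/10) + 45·10^(56/10) + 15·10^(66/10) = 3.187e+10.
L_eq = 10·log₁₀(3.187e+10/110) = 84.62 dB.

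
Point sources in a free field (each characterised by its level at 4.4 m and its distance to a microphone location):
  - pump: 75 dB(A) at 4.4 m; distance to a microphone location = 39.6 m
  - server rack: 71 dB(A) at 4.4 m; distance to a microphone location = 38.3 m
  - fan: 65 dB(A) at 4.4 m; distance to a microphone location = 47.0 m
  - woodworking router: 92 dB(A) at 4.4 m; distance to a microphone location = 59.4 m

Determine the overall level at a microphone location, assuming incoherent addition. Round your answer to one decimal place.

69.7 dB(A)

First find each source's level at the receiver (point-source: −20·log₁₀(r/r_ref)), then combine on an intensity basis.
pump: 75 − 20·log₁₀(39.6/4.4) = 75 − 19.08 = 55.92 dB(A).
server rack: 71 − 20·log₁₀(38.3/4.4) = 71 − 18.79 = 52.21 dB(A).
fan: 65 − 20·log₁₀(47.0/4.4) = 65 − 20.57 = 44.43 dB(A).
woodworking router: 92 − 20·log₁₀(59.4/4.4) = 92 − 22.61 = 69.39 dB(A).
Σ 10^(L/10) = 9.281e+06 → L_total = 10·log₁₀(9.281e+06) = 69.68 dB(A).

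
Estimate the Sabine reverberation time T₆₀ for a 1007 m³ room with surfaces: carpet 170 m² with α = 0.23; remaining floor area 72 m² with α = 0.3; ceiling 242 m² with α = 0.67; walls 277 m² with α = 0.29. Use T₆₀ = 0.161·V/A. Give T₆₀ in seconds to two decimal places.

0.53 s

Total absorption A = 170·0.23 + 72·0.3 + 242·0.67 + 277·0.29 = 303.17 m² sabins.
T₆₀ = 0.161 × 1007 / 303.17 = 0.535 s.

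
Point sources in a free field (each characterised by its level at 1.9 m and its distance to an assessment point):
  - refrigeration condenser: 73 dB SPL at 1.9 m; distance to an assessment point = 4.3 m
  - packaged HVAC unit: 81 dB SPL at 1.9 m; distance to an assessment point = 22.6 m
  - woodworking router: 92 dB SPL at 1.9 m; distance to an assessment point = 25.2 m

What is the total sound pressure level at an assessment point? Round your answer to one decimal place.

Propagate each source to the receiver with L = L_ref − 20·log₁₀(r/r_ref), then add intensities.
refrigeration condenser: 73 − 20·log₁₀(4.3/1.9) = 73 − 7.09 = 65.91 dB SPL.
packaged HVAC unit: 81 − 20·log₁₀(22.6/1.9) = 81 − 21.51 = 59.49 dB SPL.
woodworking router: 92 − 20·log₁₀(25.2/1.9) = 92 − 22.45 = 69.55 dB SPL.
Σ 10^(L/10) = 1.379e+07 → L_total = 10·log₁₀(1.379e+07) = 71.40 dB SPL.

71.4 dB SPL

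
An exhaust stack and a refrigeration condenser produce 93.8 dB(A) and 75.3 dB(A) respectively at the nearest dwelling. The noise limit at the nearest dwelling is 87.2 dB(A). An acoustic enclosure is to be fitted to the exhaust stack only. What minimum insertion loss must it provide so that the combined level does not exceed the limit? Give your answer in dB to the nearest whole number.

Fixed contribution from the other source: Σ 10^(L/10) = 10^(75.3/10) = 3.388e+07 (75.30 dB(A)).
The limit corresponds to 10^(87.2/10) = 5.248e+08; subtracting the fixed part leaves 4.909e+08 for the exhaust stack, i.e. 86.91 dB(A).
So the exhaust stack must be reduced from 93.8 to 86.91 dB(A): IL = 6.89 dB.

7 dB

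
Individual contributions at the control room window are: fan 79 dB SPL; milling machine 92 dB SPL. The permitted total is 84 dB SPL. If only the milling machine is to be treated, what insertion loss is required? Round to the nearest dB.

Fixed contribution from the other source: Σ 10^(L/10) = 10^(79/10) = 7.943e+07 (79.00 dB SPL).
To meet 84 dB SPL overall, the treated milling machine may contribute at most 10^(84/10) − 7.943e+07 = 1.718e+08, i.e. 82.35 dB SPL.
So the milling machine must be reduced from 92 to 82.35 dB SPL: IL = 9.65 dB.

10 dB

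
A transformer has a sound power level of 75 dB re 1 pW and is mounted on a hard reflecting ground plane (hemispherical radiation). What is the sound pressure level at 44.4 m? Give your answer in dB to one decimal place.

34.1 dB

Free-field hemispherical radiation: L_p = L_w − 10·log₁₀(2π·r²), r = 44.4 m.
2π·r² = 1.239e+04 m², 10·log₁₀ of that is 40.929 dB.
L_p = 75 − 40.929 = 34.07 dB.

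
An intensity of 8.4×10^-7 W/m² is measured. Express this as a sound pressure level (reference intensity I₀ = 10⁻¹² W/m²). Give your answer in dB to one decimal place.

L = 10·log₁₀(I/I₀) = 10·log₁₀(8.4×10^-7/10⁻¹²) = 10·log₁₀(8.4×10^5).
L = 10·(0.9243 + 5) = 59.24 dB.

59.2 dB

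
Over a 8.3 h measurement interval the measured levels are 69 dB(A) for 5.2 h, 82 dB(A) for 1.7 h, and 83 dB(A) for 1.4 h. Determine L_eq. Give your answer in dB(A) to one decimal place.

78.5 dB(A)

Weight each interval's intensity by its duration and average over T = 8.3 h:
Σ tᵢ·10^(Lᵢ/10) = 5.2·10^(69/10) + 1.7·10^(82/10) + 1.4·10^(83/10) = 5.901e+08.
L_eq = 10·log₁₀(5.901e+08/8.3) = 78.52 dB(A).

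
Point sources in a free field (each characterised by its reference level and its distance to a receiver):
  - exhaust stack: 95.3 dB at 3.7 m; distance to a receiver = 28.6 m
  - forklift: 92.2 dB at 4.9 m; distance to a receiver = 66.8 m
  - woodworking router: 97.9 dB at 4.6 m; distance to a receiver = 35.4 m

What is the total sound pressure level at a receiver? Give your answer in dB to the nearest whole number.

82 dB

Propagate each source to the receiver with L = L_ref − 20·log₁₀(r/r_ref), then add intensities.
exhaust stack: 95.3 − 20·log₁₀(28.6/3.7) = 95.3 − 17.76 = 77.54 dB.
forklift: 92.2 − 20·log₁₀(66.8/4.9) = 92.2 − 22.69 = 69.51 dB.
woodworking router: 97.9 − 20·log₁₀(35.4/4.6) = 97.9 − 17.72 = 80.18 dB.
Σ 10^(L/10) = 1.698e+08 → L_total = 10·log₁₀(1.698e+08) = 82.30 dB.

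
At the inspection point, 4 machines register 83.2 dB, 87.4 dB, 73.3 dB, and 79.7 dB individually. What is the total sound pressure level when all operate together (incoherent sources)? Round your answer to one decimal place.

Incoherent sources combine by intensity addition: L_total = 10·log₁₀(Σ 10^(L_i/10)).
Σ 10^(L/10) = 10^(83.2/10) + 10^(87.4/10) + 10^(73.3/10) + 10^(79.7/10) = 8.732e+08.
L_total = 10·log₁₀(8.732e+08) = 89.41 dB.

89.4 dB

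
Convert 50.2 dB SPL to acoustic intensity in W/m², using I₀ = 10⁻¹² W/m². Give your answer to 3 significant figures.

I = I₀·10^(L/10) = 10⁻¹² × 10^(50.2/10) = 10^(-6.980).

1.05e-07 W/m²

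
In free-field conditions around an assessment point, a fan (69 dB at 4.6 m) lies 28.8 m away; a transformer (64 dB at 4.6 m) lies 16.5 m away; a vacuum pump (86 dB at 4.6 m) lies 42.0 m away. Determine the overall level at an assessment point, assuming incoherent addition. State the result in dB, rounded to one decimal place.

First find each source's level at the receiver (point-source: −20·log₁₀(r/r_ref)), then combine on an intensity basis.
fan: 69 − 20·log₁₀(28.8/4.6) = 69 − 15.93 = 53.07 dB.
transformer: 64 − 20·log₁₀(16.5/4.6) = 64 − 11.09 = 52.91 dB.
vacuum pump: 86 − 20·log₁₀(42.0/4.6) = 86 − 19.21 = 66.79 dB.
Σ 10^(L/10) = 5.173e+06 → L_total = 10·log₁₀(5.173e+06) = 67.14 dB.

67.1 dB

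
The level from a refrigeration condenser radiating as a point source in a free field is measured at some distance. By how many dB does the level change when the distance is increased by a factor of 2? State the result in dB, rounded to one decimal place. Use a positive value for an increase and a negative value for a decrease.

-6.0 dB

With spherical spreading the level changes by −20·log₁₀(r₂/r₁).
ΔL = −20·log₁₀(2) = -6.02 dB.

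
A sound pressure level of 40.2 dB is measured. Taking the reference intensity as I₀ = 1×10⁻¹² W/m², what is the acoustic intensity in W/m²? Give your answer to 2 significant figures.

I/I₀ = 10^(40.2/10) = 1.047e+04, so I = 1.047e+04 × 10⁻¹² W/m².

1.0e-08 W/m²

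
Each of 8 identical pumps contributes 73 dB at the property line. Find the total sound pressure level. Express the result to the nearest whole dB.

82 dB

With 8 equal, uncorrelated contributions the intensity is 8× that of one unit, giving a rise of 10·log₁₀ 8.
L_total = 73 + 10·log₁₀(8) = 73 + 9.031 = 82.03 dB.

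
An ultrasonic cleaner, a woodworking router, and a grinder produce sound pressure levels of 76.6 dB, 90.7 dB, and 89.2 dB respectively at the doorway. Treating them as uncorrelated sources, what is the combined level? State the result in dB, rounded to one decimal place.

Incoherent sources combine by intensity addition: L_total = 10·log₁₀(Σ 10^(L_i/10)).
Σ 10^(L/10) = 10^(76.6/10) + 10^(90.7/10) + 10^(89.2/10) = 2.052e+09.
L_total = 10·log₁₀(2.052e+09) = 93.12 dB.

93.1 dB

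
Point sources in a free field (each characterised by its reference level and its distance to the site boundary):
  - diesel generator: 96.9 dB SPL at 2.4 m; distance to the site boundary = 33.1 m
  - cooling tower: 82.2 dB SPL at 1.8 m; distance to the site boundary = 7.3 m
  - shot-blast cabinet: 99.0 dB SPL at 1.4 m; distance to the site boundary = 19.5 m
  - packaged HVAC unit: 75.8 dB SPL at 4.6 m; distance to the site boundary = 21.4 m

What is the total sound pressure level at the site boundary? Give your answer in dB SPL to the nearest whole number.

Propagate each source to the receiver with L = L_ref − 20·log₁₀(r/r_ref), then add intensities.
diesel generator: 96.9 − 20·log₁₀(33.1/2.4) = 96.9 − 22.79 = 74.11 dB SPL.
cooling tower: 82.2 − 20·log₁₀(7.3/1.8) = 82.2 − 12.16 = 70.04 dB SPL.
shot-blast cabinet: 99.0 − 20·log₁₀(19.5/1.4) = 99.0 − 22.88 = 76.12 dB SPL.
packaged HVAC unit: 75.8 − 20·log₁₀(21.4/4.6) = 75.8 − 13.35 = 62.45 dB SPL.
Σ 10^(L/10) = 7.854e+07 → L_total = 10·log₁₀(7.854e+07) = 78.95 dB SPL.

79 dB SPL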